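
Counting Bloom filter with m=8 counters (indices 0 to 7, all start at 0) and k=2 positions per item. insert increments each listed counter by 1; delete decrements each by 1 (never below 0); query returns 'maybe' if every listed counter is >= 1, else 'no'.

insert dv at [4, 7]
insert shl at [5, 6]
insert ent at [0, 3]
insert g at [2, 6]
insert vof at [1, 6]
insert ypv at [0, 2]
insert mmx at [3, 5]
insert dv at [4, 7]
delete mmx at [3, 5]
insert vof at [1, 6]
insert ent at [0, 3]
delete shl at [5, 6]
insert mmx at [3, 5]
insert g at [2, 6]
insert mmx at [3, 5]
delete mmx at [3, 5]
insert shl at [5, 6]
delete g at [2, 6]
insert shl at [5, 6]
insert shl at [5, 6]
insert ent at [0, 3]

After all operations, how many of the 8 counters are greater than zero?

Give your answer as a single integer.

Answer: 8

Derivation:
Step 1: insert dv at [4, 7] -> counters=[0,0,0,0,1,0,0,1]
Step 2: insert shl at [5, 6] -> counters=[0,0,0,0,1,1,1,1]
Step 3: insert ent at [0, 3] -> counters=[1,0,0,1,1,1,1,1]
Step 4: insert g at [2, 6] -> counters=[1,0,1,1,1,1,2,1]
Step 5: insert vof at [1, 6] -> counters=[1,1,1,1,1,1,3,1]
Step 6: insert ypv at [0, 2] -> counters=[2,1,2,1,1,1,3,1]
Step 7: insert mmx at [3, 5] -> counters=[2,1,2,2,1,2,3,1]
Step 8: insert dv at [4, 7] -> counters=[2,1,2,2,2,2,3,2]
Step 9: delete mmx at [3, 5] -> counters=[2,1,2,1,2,1,3,2]
Step 10: insert vof at [1, 6] -> counters=[2,2,2,1,2,1,4,2]
Step 11: insert ent at [0, 3] -> counters=[3,2,2,2,2,1,4,2]
Step 12: delete shl at [5, 6] -> counters=[3,2,2,2,2,0,3,2]
Step 13: insert mmx at [3, 5] -> counters=[3,2,2,3,2,1,3,2]
Step 14: insert g at [2, 6] -> counters=[3,2,3,3,2,1,4,2]
Step 15: insert mmx at [3, 5] -> counters=[3,2,3,4,2,2,4,2]
Step 16: delete mmx at [3, 5] -> counters=[3,2,3,3,2,1,4,2]
Step 17: insert shl at [5, 6] -> counters=[3,2,3,3,2,2,5,2]
Step 18: delete g at [2, 6] -> counters=[3,2,2,3,2,2,4,2]
Step 19: insert shl at [5, 6] -> counters=[3,2,2,3,2,3,5,2]
Step 20: insert shl at [5, 6] -> counters=[3,2,2,3,2,4,6,2]
Step 21: insert ent at [0, 3] -> counters=[4,2,2,4,2,4,6,2]
Final counters=[4,2,2,4,2,4,6,2] -> 8 nonzero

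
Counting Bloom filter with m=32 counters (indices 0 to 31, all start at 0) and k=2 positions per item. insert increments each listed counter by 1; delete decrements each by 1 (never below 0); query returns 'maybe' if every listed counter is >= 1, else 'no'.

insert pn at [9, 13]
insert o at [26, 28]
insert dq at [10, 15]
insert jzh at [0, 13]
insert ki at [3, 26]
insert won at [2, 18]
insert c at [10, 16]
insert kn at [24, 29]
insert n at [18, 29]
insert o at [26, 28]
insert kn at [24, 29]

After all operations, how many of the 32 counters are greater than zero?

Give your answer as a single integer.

Step 1: insert pn at [9, 13] -> counters=[0,0,0,0,0,0,0,0,0,1,0,0,0,1,0,0,0,0,0,0,0,0,0,0,0,0,0,0,0,0,0,0]
Step 2: insert o at [26, 28] -> counters=[0,0,0,0,0,0,0,0,0,1,0,0,0,1,0,0,0,0,0,0,0,0,0,0,0,0,1,0,1,0,0,0]
Step 3: insert dq at [10, 15] -> counters=[0,0,0,0,0,0,0,0,0,1,1,0,0,1,0,1,0,0,0,0,0,0,0,0,0,0,1,0,1,0,0,0]
Step 4: insert jzh at [0, 13] -> counters=[1,0,0,0,0,0,0,0,0,1,1,0,0,2,0,1,0,0,0,0,0,0,0,0,0,0,1,0,1,0,0,0]
Step 5: insert ki at [3, 26] -> counters=[1,0,0,1,0,0,0,0,0,1,1,0,0,2,0,1,0,0,0,0,0,0,0,0,0,0,2,0,1,0,0,0]
Step 6: insert won at [2, 18] -> counters=[1,0,1,1,0,0,0,0,0,1,1,0,0,2,0,1,0,0,1,0,0,0,0,0,0,0,2,0,1,0,0,0]
Step 7: insert c at [10, 16] -> counters=[1,0,1,1,0,0,0,0,0,1,2,0,0,2,0,1,1,0,1,0,0,0,0,0,0,0,2,0,1,0,0,0]
Step 8: insert kn at [24, 29] -> counters=[1,0,1,1,0,0,0,0,0,1,2,0,0,2,0,1,1,0,1,0,0,0,0,0,1,0,2,0,1,1,0,0]
Step 9: insert n at [18, 29] -> counters=[1,0,1,1,0,0,0,0,0,1,2,0,0,2,0,1,1,0,2,0,0,0,0,0,1,0,2,0,1,2,0,0]
Step 10: insert o at [26, 28] -> counters=[1,0,1,1,0,0,0,0,0,1,2,0,0,2,0,1,1,0,2,0,0,0,0,0,1,0,3,0,2,2,0,0]
Step 11: insert kn at [24, 29] -> counters=[1,0,1,1,0,0,0,0,0,1,2,0,0,2,0,1,1,0,2,0,0,0,0,0,2,0,3,0,2,3,0,0]
Final counters=[1,0,1,1,0,0,0,0,0,1,2,0,0,2,0,1,1,0,2,0,0,0,0,0,2,0,3,0,2,3,0,0] -> 13 nonzero

Answer: 13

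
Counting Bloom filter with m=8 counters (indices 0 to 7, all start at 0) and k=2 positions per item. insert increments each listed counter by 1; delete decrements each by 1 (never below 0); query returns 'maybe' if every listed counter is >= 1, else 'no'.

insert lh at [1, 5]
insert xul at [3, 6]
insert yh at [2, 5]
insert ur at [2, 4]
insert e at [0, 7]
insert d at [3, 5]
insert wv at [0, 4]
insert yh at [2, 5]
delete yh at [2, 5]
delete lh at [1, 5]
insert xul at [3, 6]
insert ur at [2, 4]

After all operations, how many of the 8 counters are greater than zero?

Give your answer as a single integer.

Answer: 7

Derivation:
Step 1: insert lh at [1, 5] -> counters=[0,1,0,0,0,1,0,0]
Step 2: insert xul at [3, 6] -> counters=[0,1,0,1,0,1,1,0]
Step 3: insert yh at [2, 5] -> counters=[0,1,1,1,0,2,1,0]
Step 4: insert ur at [2, 4] -> counters=[0,1,2,1,1,2,1,0]
Step 5: insert e at [0, 7] -> counters=[1,1,2,1,1,2,1,1]
Step 6: insert d at [3, 5] -> counters=[1,1,2,2,1,3,1,1]
Step 7: insert wv at [0, 4] -> counters=[2,1,2,2,2,3,1,1]
Step 8: insert yh at [2, 5] -> counters=[2,1,3,2,2,4,1,1]
Step 9: delete yh at [2, 5] -> counters=[2,1,2,2,2,3,1,1]
Step 10: delete lh at [1, 5] -> counters=[2,0,2,2,2,2,1,1]
Step 11: insert xul at [3, 6] -> counters=[2,0,2,3,2,2,2,1]
Step 12: insert ur at [2, 4] -> counters=[2,0,3,3,3,2,2,1]
Final counters=[2,0,3,3,3,2,2,1] -> 7 nonzero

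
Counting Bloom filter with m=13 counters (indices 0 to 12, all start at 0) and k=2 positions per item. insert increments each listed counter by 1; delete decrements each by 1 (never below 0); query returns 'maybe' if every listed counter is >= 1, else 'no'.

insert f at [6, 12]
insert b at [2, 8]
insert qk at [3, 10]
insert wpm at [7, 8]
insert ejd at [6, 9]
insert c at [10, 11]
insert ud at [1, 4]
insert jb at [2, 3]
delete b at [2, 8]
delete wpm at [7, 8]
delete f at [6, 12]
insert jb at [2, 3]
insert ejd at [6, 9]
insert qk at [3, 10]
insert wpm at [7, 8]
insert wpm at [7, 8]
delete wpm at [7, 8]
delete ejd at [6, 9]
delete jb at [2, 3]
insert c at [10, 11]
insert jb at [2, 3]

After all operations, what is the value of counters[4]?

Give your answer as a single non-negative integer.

Answer: 1

Derivation:
Step 1: insert f at [6, 12] -> counters=[0,0,0,0,0,0,1,0,0,0,0,0,1]
Step 2: insert b at [2, 8] -> counters=[0,0,1,0,0,0,1,0,1,0,0,0,1]
Step 3: insert qk at [3, 10] -> counters=[0,0,1,1,0,0,1,0,1,0,1,0,1]
Step 4: insert wpm at [7, 8] -> counters=[0,0,1,1,0,0,1,1,2,0,1,0,1]
Step 5: insert ejd at [6, 9] -> counters=[0,0,1,1,0,0,2,1,2,1,1,0,1]
Step 6: insert c at [10, 11] -> counters=[0,0,1,1,0,0,2,1,2,1,2,1,1]
Step 7: insert ud at [1, 4] -> counters=[0,1,1,1,1,0,2,1,2,1,2,1,1]
Step 8: insert jb at [2, 3] -> counters=[0,1,2,2,1,0,2,1,2,1,2,1,1]
Step 9: delete b at [2, 8] -> counters=[0,1,1,2,1,0,2,1,1,1,2,1,1]
Step 10: delete wpm at [7, 8] -> counters=[0,1,1,2,1,0,2,0,0,1,2,1,1]
Step 11: delete f at [6, 12] -> counters=[0,1,1,2,1,0,1,0,0,1,2,1,0]
Step 12: insert jb at [2, 3] -> counters=[0,1,2,3,1,0,1,0,0,1,2,1,0]
Step 13: insert ejd at [6, 9] -> counters=[0,1,2,3,1,0,2,0,0,2,2,1,0]
Step 14: insert qk at [3, 10] -> counters=[0,1,2,4,1,0,2,0,0,2,3,1,0]
Step 15: insert wpm at [7, 8] -> counters=[0,1,2,4,1,0,2,1,1,2,3,1,0]
Step 16: insert wpm at [7, 8] -> counters=[0,1,2,4,1,0,2,2,2,2,3,1,0]
Step 17: delete wpm at [7, 8] -> counters=[0,1,2,4,1,0,2,1,1,2,3,1,0]
Step 18: delete ejd at [6, 9] -> counters=[0,1,2,4,1,0,1,1,1,1,3,1,0]
Step 19: delete jb at [2, 3] -> counters=[0,1,1,3,1,0,1,1,1,1,3,1,0]
Step 20: insert c at [10, 11] -> counters=[0,1,1,3,1,0,1,1,1,1,4,2,0]
Step 21: insert jb at [2, 3] -> counters=[0,1,2,4,1,0,1,1,1,1,4,2,0]
Final counters=[0,1,2,4,1,0,1,1,1,1,4,2,0] -> counters[4]=1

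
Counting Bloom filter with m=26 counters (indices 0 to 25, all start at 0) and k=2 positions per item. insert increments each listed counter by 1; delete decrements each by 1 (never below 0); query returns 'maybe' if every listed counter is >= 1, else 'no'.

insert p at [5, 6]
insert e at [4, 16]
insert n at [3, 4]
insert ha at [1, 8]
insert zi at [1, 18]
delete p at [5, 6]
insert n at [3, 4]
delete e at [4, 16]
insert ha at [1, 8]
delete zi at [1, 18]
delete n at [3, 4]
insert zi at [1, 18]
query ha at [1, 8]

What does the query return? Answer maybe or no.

Step 1: insert p at [5, 6] -> counters=[0,0,0,0,0,1,1,0,0,0,0,0,0,0,0,0,0,0,0,0,0,0,0,0,0,0]
Step 2: insert e at [4, 16] -> counters=[0,0,0,0,1,1,1,0,0,0,0,0,0,0,0,0,1,0,0,0,0,0,0,0,0,0]
Step 3: insert n at [3, 4] -> counters=[0,0,0,1,2,1,1,0,0,0,0,0,0,0,0,0,1,0,0,0,0,0,0,0,0,0]
Step 4: insert ha at [1, 8] -> counters=[0,1,0,1,2,1,1,0,1,0,0,0,0,0,0,0,1,0,0,0,0,0,0,0,0,0]
Step 5: insert zi at [1, 18] -> counters=[0,2,0,1,2,1,1,0,1,0,0,0,0,0,0,0,1,0,1,0,0,0,0,0,0,0]
Step 6: delete p at [5, 6] -> counters=[0,2,0,1,2,0,0,0,1,0,0,0,0,0,0,0,1,0,1,0,0,0,0,0,0,0]
Step 7: insert n at [3, 4] -> counters=[0,2,0,2,3,0,0,0,1,0,0,0,0,0,0,0,1,0,1,0,0,0,0,0,0,0]
Step 8: delete e at [4, 16] -> counters=[0,2,0,2,2,0,0,0,1,0,0,0,0,0,0,0,0,0,1,0,0,0,0,0,0,0]
Step 9: insert ha at [1, 8] -> counters=[0,3,0,2,2,0,0,0,2,0,0,0,0,0,0,0,0,0,1,0,0,0,0,0,0,0]
Step 10: delete zi at [1, 18] -> counters=[0,2,0,2,2,0,0,0,2,0,0,0,0,0,0,0,0,0,0,0,0,0,0,0,0,0]
Step 11: delete n at [3, 4] -> counters=[0,2,0,1,1,0,0,0,2,0,0,0,0,0,0,0,0,0,0,0,0,0,0,0,0,0]
Step 12: insert zi at [1, 18] -> counters=[0,3,0,1,1,0,0,0,2,0,0,0,0,0,0,0,0,0,1,0,0,0,0,0,0,0]
Query ha: check counters[1]=3 counters[8]=2 -> maybe

Answer: maybe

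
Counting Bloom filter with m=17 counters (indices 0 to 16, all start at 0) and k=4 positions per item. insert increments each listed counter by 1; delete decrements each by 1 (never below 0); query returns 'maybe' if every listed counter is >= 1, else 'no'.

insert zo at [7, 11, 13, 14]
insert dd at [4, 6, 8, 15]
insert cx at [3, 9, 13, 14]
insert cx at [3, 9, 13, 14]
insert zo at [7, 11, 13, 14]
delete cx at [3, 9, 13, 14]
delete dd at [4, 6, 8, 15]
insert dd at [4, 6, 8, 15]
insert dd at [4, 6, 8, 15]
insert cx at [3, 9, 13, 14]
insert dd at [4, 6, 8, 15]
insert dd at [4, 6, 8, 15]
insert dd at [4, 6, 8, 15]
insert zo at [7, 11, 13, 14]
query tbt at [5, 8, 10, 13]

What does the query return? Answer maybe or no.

Step 1: insert zo at [7, 11, 13, 14] -> counters=[0,0,0,0,0,0,0,1,0,0,0,1,0,1,1,0,0]
Step 2: insert dd at [4, 6, 8, 15] -> counters=[0,0,0,0,1,0,1,1,1,0,0,1,0,1,1,1,0]
Step 3: insert cx at [3, 9, 13, 14] -> counters=[0,0,0,1,1,0,1,1,1,1,0,1,0,2,2,1,0]
Step 4: insert cx at [3, 9, 13, 14] -> counters=[0,0,0,2,1,0,1,1,1,2,0,1,0,3,3,1,0]
Step 5: insert zo at [7, 11, 13, 14] -> counters=[0,0,0,2,1,0,1,2,1,2,0,2,0,4,4,1,0]
Step 6: delete cx at [3, 9, 13, 14] -> counters=[0,0,0,1,1,0,1,2,1,1,0,2,0,3,3,1,0]
Step 7: delete dd at [4, 6, 8, 15] -> counters=[0,0,0,1,0,0,0,2,0,1,0,2,0,3,3,0,0]
Step 8: insert dd at [4, 6, 8, 15] -> counters=[0,0,0,1,1,0,1,2,1,1,0,2,0,3,3,1,0]
Step 9: insert dd at [4, 6, 8, 15] -> counters=[0,0,0,1,2,0,2,2,2,1,0,2,0,3,3,2,0]
Step 10: insert cx at [3, 9, 13, 14] -> counters=[0,0,0,2,2,0,2,2,2,2,0,2,0,4,4,2,0]
Step 11: insert dd at [4, 6, 8, 15] -> counters=[0,0,0,2,3,0,3,2,3,2,0,2,0,4,4,3,0]
Step 12: insert dd at [4, 6, 8, 15] -> counters=[0,0,0,2,4,0,4,2,4,2,0,2,0,4,4,4,0]
Step 13: insert dd at [4, 6, 8, 15] -> counters=[0,0,0,2,5,0,5,2,5,2,0,2,0,4,4,5,0]
Step 14: insert zo at [7, 11, 13, 14] -> counters=[0,0,0,2,5,0,5,3,5,2,0,3,0,5,5,5,0]
Query tbt: check counters[5]=0 counters[8]=5 counters[10]=0 counters[13]=5 -> no

Answer: no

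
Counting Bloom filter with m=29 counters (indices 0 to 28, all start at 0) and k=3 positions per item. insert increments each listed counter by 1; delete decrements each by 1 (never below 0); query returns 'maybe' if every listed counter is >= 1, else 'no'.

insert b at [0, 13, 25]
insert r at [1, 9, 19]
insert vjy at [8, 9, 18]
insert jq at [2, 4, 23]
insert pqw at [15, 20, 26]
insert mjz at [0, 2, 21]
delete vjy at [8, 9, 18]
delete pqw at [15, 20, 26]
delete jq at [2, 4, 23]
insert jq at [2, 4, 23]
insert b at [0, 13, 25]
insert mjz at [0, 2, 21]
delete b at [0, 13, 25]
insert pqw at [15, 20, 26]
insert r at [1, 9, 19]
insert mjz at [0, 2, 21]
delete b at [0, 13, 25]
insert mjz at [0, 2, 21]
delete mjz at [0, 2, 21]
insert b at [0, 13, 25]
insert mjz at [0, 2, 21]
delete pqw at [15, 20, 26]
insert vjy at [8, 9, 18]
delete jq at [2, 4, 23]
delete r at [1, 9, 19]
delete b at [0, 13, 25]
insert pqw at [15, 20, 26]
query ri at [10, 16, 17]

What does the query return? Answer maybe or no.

Step 1: insert b at [0, 13, 25] -> counters=[1,0,0,0,0,0,0,0,0,0,0,0,0,1,0,0,0,0,0,0,0,0,0,0,0,1,0,0,0]
Step 2: insert r at [1, 9, 19] -> counters=[1,1,0,0,0,0,0,0,0,1,0,0,0,1,0,0,0,0,0,1,0,0,0,0,0,1,0,0,0]
Step 3: insert vjy at [8, 9, 18] -> counters=[1,1,0,0,0,0,0,0,1,2,0,0,0,1,0,0,0,0,1,1,0,0,0,0,0,1,0,0,0]
Step 4: insert jq at [2, 4, 23] -> counters=[1,1,1,0,1,0,0,0,1,2,0,0,0,1,0,0,0,0,1,1,0,0,0,1,0,1,0,0,0]
Step 5: insert pqw at [15, 20, 26] -> counters=[1,1,1,0,1,0,0,0,1,2,0,0,0,1,0,1,0,0,1,1,1,0,0,1,0,1,1,0,0]
Step 6: insert mjz at [0, 2, 21] -> counters=[2,1,2,0,1,0,0,0,1,2,0,0,0,1,0,1,0,0,1,1,1,1,0,1,0,1,1,0,0]
Step 7: delete vjy at [8, 9, 18] -> counters=[2,1,2,0,1,0,0,0,0,1,0,0,0,1,0,1,0,0,0,1,1,1,0,1,0,1,1,0,0]
Step 8: delete pqw at [15, 20, 26] -> counters=[2,1,2,0,1,0,0,0,0,1,0,0,0,1,0,0,0,0,0,1,0,1,0,1,0,1,0,0,0]
Step 9: delete jq at [2, 4, 23] -> counters=[2,1,1,0,0,0,0,0,0,1,0,0,0,1,0,0,0,0,0,1,0,1,0,0,0,1,0,0,0]
Step 10: insert jq at [2, 4, 23] -> counters=[2,1,2,0,1,0,0,0,0,1,0,0,0,1,0,0,0,0,0,1,0,1,0,1,0,1,0,0,0]
Step 11: insert b at [0, 13, 25] -> counters=[3,1,2,0,1,0,0,0,0,1,0,0,0,2,0,0,0,0,0,1,0,1,0,1,0,2,0,0,0]
Step 12: insert mjz at [0, 2, 21] -> counters=[4,1,3,0,1,0,0,0,0,1,0,0,0,2,0,0,0,0,0,1,0,2,0,1,0,2,0,0,0]
Step 13: delete b at [0, 13, 25] -> counters=[3,1,3,0,1,0,0,0,0,1,0,0,0,1,0,0,0,0,0,1,0,2,0,1,0,1,0,0,0]
Step 14: insert pqw at [15, 20, 26] -> counters=[3,1,3,0,1,0,0,0,0,1,0,0,0,1,0,1,0,0,0,1,1,2,0,1,0,1,1,0,0]
Step 15: insert r at [1, 9, 19] -> counters=[3,2,3,0,1,0,0,0,0,2,0,0,0,1,0,1,0,0,0,2,1,2,0,1,0,1,1,0,0]
Step 16: insert mjz at [0, 2, 21] -> counters=[4,2,4,0,1,0,0,0,0,2,0,0,0,1,0,1,0,0,0,2,1,3,0,1,0,1,1,0,0]
Step 17: delete b at [0, 13, 25] -> counters=[3,2,4,0,1,0,0,0,0,2,0,0,0,0,0,1,0,0,0,2,1,3,0,1,0,0,1,0,0]
Step 18: insert mjz at [0, 2, 21] -> counters=[4,2,5,0,1,0,0,0,0,2,0,0,0,0,0,1,0,0,0,2,1,4,0,1,0,0,1,0,0]
Step 19: delete mjz at [0, 2, 21] -> counters=[3,2,4,0,1,0,0,0,0,2,0,0,0,0,0,1,0,0,0,2,1,3,0,1,0,0,1,0,0]
Step 20: insert b at [0, 13, 25] -> counters=[4,2,4,0,1,0,0,0,0,2,0,0,0,1,0,1,0,0,0,2,1,3,0,1,0,1,1,0,0]
Step 21: insert mjz at [0, 2, 21] -> counters=[5,2,5,0,1,0,0,0,0,2,0,0,0,1,0,1,0,0,0,2,1,4,0,1,0,1,1,0,0]
Step 22: delete pqw at [15, 20, 26] -> counters=[5,2,5,0,1,0,0,0,0,2,0,0,0,1,0,0,0,0,0,2,0,4,0,1,0,1,0,0,0]
Step 23: insert vjy at [8, 9, 18] -> counters=[5,2,5,0,1,0,0,0,1,3,0,0,0,1,0,0,0,0,1,2,0,4,0,1,0,1,0,0,0]
Step 24: delete jq at [2, 4, 23] -> counters=[5,2,4,0,0,0,0,0,1,3,0,0,0,1,0,0,0,0,1,2,0,4,0,0,0,1,0,0,0]
Step 25: delete r at [1, 9, 19] -> counters=[5,1,4,0,0,0,0,0,1,2,0,0,0,1,0,0,0,0,1,1,0,4,0,0,0,1,0,0,0]
Step 26: delete b at [0, 13, 25] -> counters=[4,1,4,0,0,0,0,0,1,2,0,0,0,0,0,0,0,0,1,1,0,4,0,0,0,0,0,0,0]
Step 27: insert pqw at [15, 20, 26] -> counters=[4,1,4,0,0,0,0,0,1,2,0,0,0,0,0,1,0,0,1,1,1,4,0,0,0,0,1,0,0]
Query ri: check counters[10]=0 counters[16]=0 counters[17]=0 -> no

Answer: no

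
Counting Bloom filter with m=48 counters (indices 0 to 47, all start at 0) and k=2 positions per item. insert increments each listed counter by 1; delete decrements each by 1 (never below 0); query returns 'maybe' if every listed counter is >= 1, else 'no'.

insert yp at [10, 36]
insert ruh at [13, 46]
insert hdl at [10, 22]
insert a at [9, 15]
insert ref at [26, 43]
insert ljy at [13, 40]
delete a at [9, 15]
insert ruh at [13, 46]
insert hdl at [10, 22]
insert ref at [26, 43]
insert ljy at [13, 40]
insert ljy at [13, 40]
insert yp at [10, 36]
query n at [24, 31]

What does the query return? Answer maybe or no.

Answer: no

Derivation:
Step 1: insert yp at [10, 36] -> counters=[0,0,0,0,0,0,0,0,0,0,1,0,0,0,0,0,0,0,0,0,0,0,0,0,0,0,0,0,0,0,0,0,0,0,0,0,1,0,0,0,0,0,0,0,0,0,0,0]
Step 2: insert ruh at [13, 46] -> counters=[0,0,0,0,0,0,0,0,0,0,1,0,0,1,0,0,0,0,0,0,0,0,0,0,0,0,0,0,0,0,0,0,0,0,0,0,1,0,0,0,0,0,0,0,0,0,1,0]
Step 3: insert hdl at [10, 22] -> counters=[0,0,0,0,0,0,0,0,0,0,2,0,0,1,0,0,0,0,0,0,0,0,1,0,0,0,0,0,0,0,0,0,0,0,0,0,1,0,0,0,0,0,0,0,0,0,1,0]
Step 4: insert a at [9, 15] -> counters=[0,0,0,0,0,0,0,0,0,1,2,0,0,1,0,1,0,0,0,0,0,0,1,0,0,0,0,0,0,0,0,0,0,0,0,0,1,0,0,0,0,0,0,0,0,0,1,0]
Step 5: insert ref at [26, 43] -> counters=[0,0,0,0,0,0,0,0,0,1,2,0,0,1,0,1,0,0,0,0,0,0,1,0,0,0,1,0,0,0,0,0,0,0,0,0,1,0,0,0,0,0,0,1,0,0,1,0]
Step 6: insert ljy at [13, 40] -> counters=[0,0,0,0,0,0,0,0,0,1,2,0,0,2,0,1,0,0,0,0,0,0,1,0,0,0,1,0,0,0,0,0,0,0,0,0,1,0,0,0,1,0,0,1,0,0,1,0]
Step 7: delete a at [9, 15] -> counters=[0,0,0,0,0,0,0,0,0,0,2,0,0,2,0,0,0,0,0,0,0,0,1,0,0,0,1,0,0,0,0,0,0,0,0,0,1,0,0,0,1,0,0,1,0,0,1,0]
Step 8: insert ruh at [13, 46] -> counters=[0,0,0,0,0,0,0,0,0,0,2,0,0,3,0,0,0,0,0,0,0,0,1,0,0,0,1,0,0,0,0,0,0,0,0,0,1,0,0,0,1,0,0,1,0,0,2,0]
Step 9: insert hdl at [10, 22] -> counters=[0,0,0,0,0,0,0,0,0,0,3,0,0,3,0,0,0,0,0,0,0,0,2,0,0,0,1,0,0,0,0,0,0,0,0,0,1,0,0,0,1,0,0,1,0,0,2,0]
Step 10: insert ref at [26, 43] -> counters=[0,0,0,0,0,0,0,0,0,0,3,0,0,3,0,0,0,0,0,0,0,0,2,0,0,0,2,0,0,0,0,0,0,0,0,0,1,0,0,0,1,0,0,2,0,0,2,0]
Step 11: insert ljy at [13, 40] -> counters=[0,0,0,0,0,0,0,0,0,0,3,0,0,4,0,0,0,0,0,0,0,0,2,0,0,0,2,0,0,0,0,0,0,0,0,0,1,0,0,0,2,0,0,2,0,0,2,0]
Step 12: insert ljy at [13, 40] -> counters=[0,0,0,0,0,0,0,0,0,0,3,0,0,5,0,0,0,0,0,0,0,0,2,0,0,0,2,0,0,0,0,0,0,0,0,0,1,0,0,0,3,0,0,2,0,0,2,0]
Step 13: insert yp at [10, 36] -> counters=[0,0,0,0,0,0,0,0,0,0,4,0,0,5,0,0,0,0,0,0,0,0,2,0,0,0,2,0,0,0,0,0,0,0,0,0,2,0,0,0,3,0,0,2,0,0,2,0]
Query n: check counters[24]=0 counters[31]=0 -> no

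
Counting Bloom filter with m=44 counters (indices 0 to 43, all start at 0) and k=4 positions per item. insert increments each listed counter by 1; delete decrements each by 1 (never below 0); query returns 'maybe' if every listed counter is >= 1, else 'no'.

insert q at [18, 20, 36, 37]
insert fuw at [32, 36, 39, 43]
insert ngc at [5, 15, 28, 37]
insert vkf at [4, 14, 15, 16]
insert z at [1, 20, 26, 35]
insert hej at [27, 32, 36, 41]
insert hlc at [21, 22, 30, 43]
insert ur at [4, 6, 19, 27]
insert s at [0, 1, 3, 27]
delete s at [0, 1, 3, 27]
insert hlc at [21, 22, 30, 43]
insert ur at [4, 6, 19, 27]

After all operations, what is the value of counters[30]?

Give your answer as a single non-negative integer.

Step 1: insert q at [18, 20, 36, 37] -> counters=[0,0,0,0,0,0,0,0,0,0,0,0,0,0,0,0,0,0,1,0,1,0,0,0,0,0,0,0,0,0,0,0,0,0,0,0,1,1,0,0,0,0,0,0]
Step 2: insert fuw at [32, 36, 39, 43] -> counters=[0,0,0,0,0,0,0,0,0,0,0,0,0,0,0,0,0,0,1,0,1,0,0,0,0,0,0,0,0,0,0,0,1,0,0,0,2,1,0,1,0,0,0,1]
Step 3: insert ngc at [5, 15, 28, 37] -> counters=[0,0,0,0,0,1,0,0,0,0,0,0,0,0,0,1,0,0,1,0,1,0,0,0,0,0,0,0,1,0,0,0,1,0,0,0,2,2,0,1,0,0,0,1]
Step 4: insert vkf at [4, 14, 15, 16] -> counters=[0,0,0,0,1,1,0,0,0,0,0,0,0,0,1,2,1,0,1,0,1,0,0,0,0,0,0,0,1,0,0,0,1,0,0,0,2,2,0,1,0,0,0,1]
Step 5: insert z at [1, 20, 26, 35] -> counters=[0,1,0,0,1,1,0,0,0,0,0,0,0,0,1,2,1,0,1,0,2,0,0,0,0,0,1,0,1,0,0,0,1,0,0,1,2,2,0,1,0,0,0,1]
Step 6: insert hej at [27, 32, 36, 41] -> counters=[0,1,0,0,1,1,0,0,0,0,0,0,0,0,1,2,1,0,1,0,2,0,0,0,0,0,1,1,1,0,0,0,2,0,0,1,3,2,0,1,0,1,0,1]
Step 7: insert hlc at [21, 22, 30, 43] -> counters=[0,1,0,0,1,1,0,0,0,0,0,0,0,0,1,2,1,0,1,0,2,1,1,0,0,0,1,1,1,0,1,0,2,0,0,1,3,2,0,1,0,1,0,2]
Step 8: insert ur at [4, 6, 19, 27] -> counters=[0,1,0,0,2,1,1,0,0,0,0,0,0,0,1,2,1,0,1,1,2,1,1,0,0,0,1,2,1,0,1,0,2,0,0,1,3,2,0,1,0,1,0,2]
Step 9: insert s at [0, 1, 3, 27] -> counters=[1,2,0,1,2,1,1,0,0,0,0,0,0,0,1,2,1,0,1,1,2,1,1,0,0,0,1,3,1,0,1,0,2,0,0,1,3,2,0,1,0,1,0,2]
Step 10: delete s at [0, 1, 3, 27] -> counters=[0,1,0,0,2,1,1,0,0,0,0,0,0,0,1,2,1,0,1,1,2,1,1,0,0,0,1,2,1,0,1,0,2,0,0,1,3,2,0,1,0,1,0,2]
Step 11: insert hlc at [21, 22, 30, 43] -> counters=[0,1,0,0,2,1,1,0,0,0,0,0,0,0,1,2,1,0,1,1,2,2,2,0,0,0,1,2,1,0,2,0,2,0,0,1,3,2,0,1,0,1,0,3]
Step 12: insert ur at [4, 6, 19, 27] -> counters=[0,1,0,0,3,1,2,0,0,0,0,0,0,0,1,2,1,0,1,2,2,2,2,0,0,0,1,3,1,0,2,0,2,0,0,1,3,2,0,1,0,1,0,3]
Final counters=[0,1,0,0,3,1,2,0,0,0,0,0,0,0,1,2,1,0,1,2,2,2,2,0,0,0,1,3,1,0,2,0,2,0,0,1,3,2,0,1,0,1,0,3] -> counters[30]=2

Answer: 2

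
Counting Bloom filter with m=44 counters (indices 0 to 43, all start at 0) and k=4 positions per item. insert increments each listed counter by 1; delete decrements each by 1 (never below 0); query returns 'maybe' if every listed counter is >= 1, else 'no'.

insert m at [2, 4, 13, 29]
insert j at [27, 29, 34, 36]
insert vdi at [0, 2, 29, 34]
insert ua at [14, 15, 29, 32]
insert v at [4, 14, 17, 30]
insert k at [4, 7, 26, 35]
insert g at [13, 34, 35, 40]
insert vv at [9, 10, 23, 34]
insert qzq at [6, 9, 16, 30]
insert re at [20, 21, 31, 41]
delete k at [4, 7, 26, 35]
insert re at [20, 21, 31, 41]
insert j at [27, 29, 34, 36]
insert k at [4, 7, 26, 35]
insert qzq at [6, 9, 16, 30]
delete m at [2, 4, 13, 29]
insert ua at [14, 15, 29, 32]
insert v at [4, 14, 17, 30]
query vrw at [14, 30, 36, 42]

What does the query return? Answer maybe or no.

Step 1: insert m at [2, 4, 13, 29] -> counters=[0,0,1,0,1,0,0,0,0,0,0,0,0,1,0,0,0,0,0,0,0,0,0,0,0,0,0,0,0,1,0,0,0,0,0,0,0,0,0,0,0,0,0,0]
Step 2: insert j at [27, 29, 34, 36] -> counters=[0,0,1,0,1,0,0,0,0,0,0,0,0,1,0,0,0,0,0,0,0,0,0,0,0,0,0,1,0,2,0,0,0,0,1,0,1,0,0,0,0,0,0,0]
Step 3: insert vdi at [0, 2, 29, 34] -> counters=[1,0,2,0,1,0,0,0,0,0,0,0,0,1,0,0,0,0,0,0,0,0,0,0,0,0,0,1,0,3,0,0,0,0,2,0,1,0,0,0,0,0,0,0]
Step 4: insert ua at [14, 15, 29, 32] -> counters=[1,0,2,0,1,0,0,0,0,0,0,0,0,1,1,1,0,0,0,0,0,0,0,0,0,0,0,1,0,4,0,0,1,0,2,0,1,0,0,0,0,0,0,0]
Step 5: insert v at [4, 14, 17, 30] -> counters=[1,0,2,0,2,0,0,0,0,0,0,0,0,1,2,1,0,1,0,0,0,0,0,0,0,0,0,1,0,4,1,0,1,0,2,0,1,0,0,0,0,0,0,0]
Step 6: insert k at [4, 7, 26, 35] -> counters=[1,0,2,0,3,0,0,1,0,0,0,0,0,1,2,1,0,1,0,0,0,0,0,0,0,0,1,1,0,4,1,0,1,0,2,1,1,0,0,0,0,0,0,0]
Step 7: insert g at [13, 34, 35, 40] -> counters=[1,0,2,0,3,0,0,1,0,0,0,0,0,2,2,1,0,1,0,0,0,0,0,0,0,0,1,1,0,4,1,0,1,0,3,2,1,0,0,0,1,0,0,0]
Step 8: insert vv at [9, 10, 23, 34] -> counters=[1,0,2,0,3,0,0,1,0,1,1,0,0,2,2,1,0,1,0,0,0,0,0,1,0,0,1,1,0,4,1,0,1,0,4,2,1,0,0,0,1,0,0,0]
Step 9: insert qzq at [6, 9, 16, 30] -> counters=[1,0,2,0,3,0,1,1,0,2,1,0,0,2,2,1,1,1,0,0,0,0,0,1,0,0,1,1,0,4,2,0,1,0,4,2,1,0,0,0,1,0,0,0]
Step 10: insert re at [20, 21, 31, 41] -> counters=[1,0,2,0,3,0,1,1,0,2,1,0,0,2,2,1,1,1,0,0,1,1,0,1,0,0,1,1,0,4,2,1,1,0,4,2,1,0,0,0,1,1,0,0]
Step 11: delete k at [4, 7, 26, 35] -> counters=[1,0,2,0,2,0,1,0,0,2,1,0,0,2,2,1,1,1,0,0,1,1,0,1,0,0,0,1,0,4,2,1,1,0,4,1,1,0,0,0,1,1,0,0]
Step 12: insert re at [20, 21, 31, 41] -> counters=[1,0,2,0,2,0,1,0,0,2,1,0,0,2,2,1,1,1,0,0,2,2,0,1,0,0,0,1,0,4,2,2,1,0,4,1,1,0,0,0,1,2,0,0]
Step 13: insert j at [27, 29, 34, 36] -> counters=[1,0,2,0,2,0,1,0,0,2,1,0,0,2,2,1,1,1,0,0,2,2,0,1,0,0,0,2,0,5,2,2,1,0,5,1,2,0,0,0,1,2,0,0]
Step 14: insert k at [4, 7, 26, 35] -> counters=[1,0,2,0,3,0,1,1,0,2,1,0,0,2,2,1,1,1,0,0,2,2,0,1,0,0,1,2,0,5,2,2,1,0,5,2,2,0,0,0,1,2,0,0]
Step 15: insert qzq at [6, 9, 16, 30] -> counters=[1,0,2,0,3,0,2,1,0,3,1,0,0,2,2,1,2,1,0,0,2,2,0,1,0,0,1,2,0,5,3,2,1,0,5,2,2,0,0,0,1,2,0,0]
Step 16: delete m at [2, 4, 13, 29] -> counters=[1,0,1,0,2,0,2,1,0,3,1,0,0,1,2,1,2,1,0,0,2,2,0,1,0,0,1,2,0,4,3,2,1,0,5,2,2,0,0,0,1,2,0,0]
Step 17: insert ua at [14, 15, 29, 32] -> counters=[1,0,1,0,2,0,2,1,0,3,1,0,0,1,3,2,2,1,0,0,2,2,0,1,0,0,1,2,0,5,3,2,2,0,5,2,2,0,0,0,1,2,0,0]
Step 18: insert v at [4, 14, 17, 30] -> counters=[1,0,1,0,3,0,2,1,0,3,1,0,0,1,4,2,2,2,0,0,2,2,0,1,0,0,1,2,0,5,4,2,2,0,5,2,2,0,0,0,1,2,0,0]
Query vrw: check counters[14]=4 counters[30]=4 counters[36]=2 counters[42]=0 -> no

Answer: no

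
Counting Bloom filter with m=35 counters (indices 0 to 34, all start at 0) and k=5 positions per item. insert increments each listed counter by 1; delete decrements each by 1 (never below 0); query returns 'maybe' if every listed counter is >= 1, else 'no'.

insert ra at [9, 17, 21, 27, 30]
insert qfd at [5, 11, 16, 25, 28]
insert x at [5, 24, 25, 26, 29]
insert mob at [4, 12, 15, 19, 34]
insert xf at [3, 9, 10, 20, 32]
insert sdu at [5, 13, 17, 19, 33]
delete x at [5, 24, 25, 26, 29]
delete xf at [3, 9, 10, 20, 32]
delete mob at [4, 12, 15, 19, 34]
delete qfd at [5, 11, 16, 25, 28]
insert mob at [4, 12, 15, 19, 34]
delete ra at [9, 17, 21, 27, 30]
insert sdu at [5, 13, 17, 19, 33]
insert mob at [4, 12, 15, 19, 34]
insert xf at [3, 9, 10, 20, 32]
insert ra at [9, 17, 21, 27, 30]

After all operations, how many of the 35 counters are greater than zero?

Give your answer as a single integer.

Step 1: insert ra at [9, 17, 21, 27, 30] -> counters=[0,0,0,0,0,0,0,0,0,1,0,0,0,0,0,0,0,1,0,0,0,1,0,0,0,0,0,1,0,0,1,0,0,0,0]
Step 2: insert qfd at [5, 11, 16, 25, 28] -> counters=[0,0,0,0,0,1,0,0,0,1,0,1,0,0,0,0,1,1,0,0,0,1,0,0,0,1,0,1,1,0,1,0,0,0,0]
Step 3: insert x at [5, 24, 25, 26, 29] -> counters=[0,0,0,0,0,2,0,0,0,1,0,1,0,0,0,0,1,1,0,0,0,1,0,0,1,2,1,1,1,1,1,0,0,0,0]
Step 4: insert mob at [4, 12, 15, 19, 34] -> counters=[0,0,0,0,1,2,0,0,0,1,0,1,1,0,0,1,1,1,0,1,0,1,0,0,1,2,1,1,1,1,1,0,0,0,1]
Step 5: insert xf at [3, 9, 10, 20, 32] -> counters=[0,0,0,1,1,2,0,0,0,2,1,1,1,0,0,1,1,1,0,1,1,1,0,0,1,2,1,1,1,1,1,0,1,0,1]
Step 6: insert sdu at [5, 13, 17, 19, 33] -> counters=[0,0,0,1,1,3,0,0,0,2,1,1,1,1,0,1,1,2,0,2,1,1,0,0,1,2,1,1,1,1,1,0,1,1,1]
Step 7: delete x at [5, 24, 25, 26, 29] -> counters=[0,0,0,1,1,2,0,0,0,2,1,1,1,1,0,1,1,2,0,2,1,1,0,0,0,1,0,1,1,0,1,0,1,1,1]
Step 8: delete xf at [3, 9, 10, 20, 32] -> counters=[0,0,0,0,1,2,0,0,0,1,0,1,1,1,0,1,1,2,0,2,0,1,0,0,0,1,0,1,1,0,1,0,0,1,1]
Step 9: delete mob at [4, 12, 15, 19, 34] -> counters=[0,0,0,0,0,2,0,0,0,1,0,1,0,1,0,0,1,2,0,1,0,1,0,0,0,1,0,1,1,0,1,0,0,1,0]
Step 10: delete qfd at [5, 11, 16, 25, 28] -> counters=[0,0,0,0,0,1,0,0,0,1,0,0,0,1,0,0,0,2,0,1,0,1,0,0,0,0,0,1,0,0,1,0,0,1,0]
Step 11: insert mob at [4, 12, 15, 19, 34] -> counters=[0,0,0,0,1,1,0,0,0,1,0,0,1,1,0,1,0,2,0,2,0,1,0,0,0,0,0,1,0,0,1,0,0,1,1]
Step 12: delete ra at [9, 17, 21, 27, 30] -> counters=[0,0,0,0,1,1,0,0,0,0,0,0,1,1,0,1,0,1,0,2,0,0,0,0,0,0,0,0,0,0,0,0,0,1,1]
Step 13: insert sdu at [5, 13, 17, 19, 33] -> counters=[0,0,0,0,1,2,0,0,0,0,0,0,1,2,0,1,0,2,0,3,0,0,0,0,0,0,0,0,0,0,0,0,0,2,1]
Step 14: insert mob at [4, 12, 15, 19, 34] -> counters=[0,0,0,0,2,2,0,0,0,0,0,0,2,2,0,2,0,2,0,4,0,0,0,0,0,0,0,0,0,0,0,0,0,2,2]
Step 15: insert xf at [3, 9, 10, 20, 32] -> counters=[0,0,0,1,2,2,0,0,0,1,1,0,2,2,0,2,0,2,0,4,1,0,0,0,0,0,0,0,0,0,0,0,1,2,2]
Step 16: insert ra at [9, 17, 21, 27, 30] -> counters=[0,0,0,1,2,2,0,0,0,2,1,0,2,2,0,2,0,3,0,4,1,1,0,0,0,0,0,1,0,0,1,0,1,2,2]
Final counters=[0,0,0,1,2,2,0,0,0,2,1,0,2,2,0,2,0,3,0,4,1,1,0,0,0,0,0,1,0,0,1,0,1,2,2] -> 17 nonzero

Answer: 17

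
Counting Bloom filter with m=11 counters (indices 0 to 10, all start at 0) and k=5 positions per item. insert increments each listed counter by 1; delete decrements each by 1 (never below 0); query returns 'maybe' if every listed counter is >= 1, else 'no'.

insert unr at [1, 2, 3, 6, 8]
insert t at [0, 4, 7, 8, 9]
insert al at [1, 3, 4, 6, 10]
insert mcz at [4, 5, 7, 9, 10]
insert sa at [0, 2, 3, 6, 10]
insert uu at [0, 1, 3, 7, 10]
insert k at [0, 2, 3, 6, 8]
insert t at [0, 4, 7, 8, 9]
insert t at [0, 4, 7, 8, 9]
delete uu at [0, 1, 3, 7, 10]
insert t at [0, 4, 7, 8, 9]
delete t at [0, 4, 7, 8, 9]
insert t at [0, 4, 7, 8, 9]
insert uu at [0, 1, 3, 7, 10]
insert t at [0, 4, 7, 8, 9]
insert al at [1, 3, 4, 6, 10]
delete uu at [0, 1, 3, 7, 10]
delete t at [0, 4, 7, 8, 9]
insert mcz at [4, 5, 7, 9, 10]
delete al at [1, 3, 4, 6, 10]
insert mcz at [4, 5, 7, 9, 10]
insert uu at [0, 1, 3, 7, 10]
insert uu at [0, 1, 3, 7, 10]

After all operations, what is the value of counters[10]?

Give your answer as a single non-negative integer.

Answer: 7

Derivation:
Step 1: insert unr at [1, 2, 3, 6, 8] -> counters=[0,1,1,1,0,0,1,0,1,0,0]
Step 2: insert t at [0, 4, 7, 8, 9] -> counters=[1,1,1,1,1,0,1,1,2,1,0]
Step 3: insert al at [1, 3, 4, 6, 10] -> counters=[1,2,1,2,2,0,2,1,2,1,1]
Step 4: insert mcz at [4, 5, 7, 9, 10] -> counters=[1,2,1,2,3,1,2,2,2,2,2]
Step 5: insert sa at [0, 2, 3, 6, 10] -> counters=[2,2,2,3,3,1,3,2,2,2,3]
Step 6: insert uu at [0, 1, 3, 7, 10] -> counters=[3,3,2,4,3,1,3,3,2,2,4]
Step 7: insert k at [0, 2, 3, 6, 8] -> counters=[4,3,3,5,3,1,4,3,3,2,4]
Step 8: insert t at [0, 4, 7, 8, 9] -> counters=[5,3,3,5,4,1,4,4,4,3,4]
Step 9: insert t at [0, 4, 7, 8, 9] -> counters=[6,3,3,5,5,1,4,5,5,4,4]
Step 10: delete uu at [0, 1, 3, 7, 10] -> counters=[5,2,3,4,5,1,4,4,5,4,3]
Step 11: insert t at [0, 4, 7, 8, 9] -> counters=[6,2,3,4,6,1,4,5,6,5,3]
Step 12: delete t at [0, 4, 7, 8, 9] -> counters=[5,2,3,4,5,1,4,4,5,4,3]
Step 13: insert t at [0, 4, 7, 8, 9] -> counters=[6,2,3,4,6,1,4,5,6,5,3]
Step 14: insert uu at [0, 1, 3, 7, 10] -> counters=[7,3,3,5,6,1,4,6,6,5,4]
Step 15: insert t at [0, 4, 7, 8, 9] -> counters=[8,3,3,5,7,1,4,7,7,6,4]
Step 16: insert al at [1, 3, 4, 6, 10] -> counters=[8,4,3,6,8,1,5,7,7,6,5]
Step 17: delete uu at [0, 1, 3, 7, 10] -> counters=[7,3,3,5,8,1,5,6,7,6,4]
Step 18: delete t at [0, 4, 7, 8, 9] -> counters=[6,3,3,5,7,1,5,5,6,5,4]
Step 19: insert mcz at [4, 5, 7, 9, 10] -> counters=[6,3,3,5,8,2,5,6,6,6,5]
Step 20: delete al at [1, 3, 4, 6, 10] -> counters=[6,2,3,4,7,2,4,6,6,6,4]
Step 21: insert mcz at [4, 5, 7, 9, 10] -> counters=[6,2,3,4,8,3,4,7,6,7,5]
Step 22: insert uu at [0, 1, 3, 7, 10] -> counters=[7,3,3,5,8,3,4,8,6,7,6]
Step 23: insert uu at [0, 1, 3, 7, 10] -> counters=[8,4,3,6,8,3,4,9,6,7,7]
Final counters=[8,4,3,6,8,3,4,9,6,7,7] -> counters[10]=7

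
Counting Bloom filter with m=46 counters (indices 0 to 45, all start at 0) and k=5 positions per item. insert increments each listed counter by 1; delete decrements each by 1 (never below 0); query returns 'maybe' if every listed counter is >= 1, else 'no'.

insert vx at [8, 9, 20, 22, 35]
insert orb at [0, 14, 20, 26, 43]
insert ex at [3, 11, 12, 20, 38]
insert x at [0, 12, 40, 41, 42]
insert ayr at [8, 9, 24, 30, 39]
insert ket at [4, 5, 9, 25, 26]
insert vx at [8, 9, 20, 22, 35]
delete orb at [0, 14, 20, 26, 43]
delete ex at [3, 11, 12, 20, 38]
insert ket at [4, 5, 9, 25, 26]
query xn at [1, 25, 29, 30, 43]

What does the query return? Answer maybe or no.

Answer: no

Derivation:
Step 1: insert vx at [8, 9, 20, 22, 35] -> counters=[0,0,0,0,0,0,0,0,1,1,0,0,0,0,0,0,0,0,0,0,1,0,1,0,0,0,0,0,0,0,0,0,0,0,0,1,0,0,0,0,0,0,0,0,0,0]
Step 2: insert orb at [0, 14, 20, 26, 43] -> counters=[1,0,0,0,0,0,0,0,1,1,0,0,0,0,1,0,0,0,0,0,2,0,1,0,0,0,1,0,0,0,0,0,0,0,0,1,0,0,0,0,0,0,0,1,0,0]
Step 3: insert ex at [3, 11, 12, 20, 38] -> counters=[1,0,0,1,0,0,0,0,1,1,0,1,1,0,1,0,0,0,0,0,3,0,1,0,0,0,1,0,0,0,0,0,0,0,0,1,0,0,1,0,0,0,0,1,0,0]
Step 4: insert x at [0, 12, 40, 41, 42] -> counters=[2,0,0,1,0,0,0,0,1,1,0,1,2,0,1,0,0,0,0,0,3,0,1,0,0,0,1,0,0,0,0,0,0,0,0,1,0,0,1,0,1,1,1,1,0,0]
Step 5: insert ayr at [8, 9, 24, 30, 39] -> counters=[2,0,0,1,0,0,0,0,2,2,0,1,2,0,1,0,0,0,0,0,3,0,1,0,1,0,1,0,0,0,1,0,0,0,0,1,0,0,1,1,1,1,1,1,0,0]
Step 6: insert ket at [4, 5, 9, 25, 26] -> counters=[2,0,0,1,1,1,0,0,2,3,0,1,2,0,1,0,0,0,0,0,3,0,1,0,1,1,2,0,0,0,1,0,0,0,0,1,0,0,1,1,1,1,1,1,0,0]
Step 7: insert vx at [8, 9, 20, 22, 35] -> counters=[2,0,0,1,1,1,0,0,3,4,0,1,2,0,1,0,0,0,0,0,4,0,2,0,1,1,2,0,0,0,1,0,0,0,0,2,0,0,1,1,1,1,1,1,0,0]
Step 8: delete orb at [0, 14, 20, 26, 43] -> counters=[1,0,0,1,1,1,0,0,3,4,0,1,2,0,0,0,0,0,0,0,3,0,2,0,1,1,1,0,0,0,1,0,0,0,0,2,0,0,1,1,1,1,1,0,0,0]
Step 9: delete ex at [3, 11, 12, 20, 38] -> counters=[1,0,0,0,1,1,0,0,3,4,0,0,1,0,0,0,0,0,0,0,2,0,2,0,1,1,1,0,0,0,1,0,0,0,0,2,0,0,0,1,1,1,1,0,0,0]
Step 10: insert ket at [4, 5, 9, 25, 26] -> counters=[1,0,0,0,2,2,0,0,3,5,0,0,1,0,0,0,0,0,0,0,2,0,2,0,1,2,2,0,0,0,1,0,0,0,0,2,0,0,0,1,1,1,1,0,0,0]
Query xn: check counters[1]=0 counters[25]=2 counters[29]=0 counters[30]=1 counters[43]=0 -> no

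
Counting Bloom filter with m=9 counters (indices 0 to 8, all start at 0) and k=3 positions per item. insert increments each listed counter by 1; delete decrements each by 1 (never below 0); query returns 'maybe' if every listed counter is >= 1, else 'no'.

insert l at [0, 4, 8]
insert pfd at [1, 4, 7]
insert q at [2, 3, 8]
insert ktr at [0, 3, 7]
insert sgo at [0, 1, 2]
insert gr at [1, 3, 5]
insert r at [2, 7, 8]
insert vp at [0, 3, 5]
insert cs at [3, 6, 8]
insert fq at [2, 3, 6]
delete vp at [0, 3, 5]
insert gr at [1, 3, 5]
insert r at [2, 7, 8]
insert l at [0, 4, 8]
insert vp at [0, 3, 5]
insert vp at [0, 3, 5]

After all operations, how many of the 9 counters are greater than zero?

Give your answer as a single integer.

Answer: 9

Derivation:
Step 1: insert l at [0, 4, 8] -> counters=[1,0,0,0,1,0,0,0,1]
Step 2: insert pfd at [1, 4, 7] -> counters=[1,1,0,0,2,0,0,1,1]
Step 3: insert q at [2, 3, 8] -> counters=[1,1,1,1,2,0,0,1,2]
Step 4: insert ktr at [0, 3, 7] -> counters=[2,1,1,2,2,0,0,2,2]
Step 5: insert sgo at [0, 1, 2] -> counters=[3,2,2,2,2,0,0,2,2]
Step 6: insert gr at [1, 3, 5] -> counters=[3,3,2,3,2,1,0,2,2]
Step 7: insert r at [2, 7, 8] -> counters=[3,3,3,3,2,1,0,3,3]
Step 8: insert vp at [0, 3, 5] -> counters=[4,3,3,4,2,2,0,3,3]
Step 9: insert cs at [3, 6, 8] -> counters=[4,3,3,5,2,2,1,3,4]
Step 10: insert fq at [2, 3, 6] -> counters=[4,3,4,6,2,2,2,3,4]
Step 11: delete vp at [0, 3, 5] -> counters=[3,3,4,5,2,1,2,3,4]
Step 12: insert gr at [1, 3, 5] -> counters=[3,4,4,6,2,2,2,3,4]
Step 13: insert r at [2, 7, 8] -> counters=[3,4,5,6,2,2,2,4,5]
Step 14: insert l at [0, 4, 8] -> counters=[4,4,5,6,3,2,2,4,6]
Step 15: insert vp at [0, 3, 5] -> counters=[5,4,5,7,3,3,2,4,6]
Step 16: insert vp at [0, 3, 5] -> counters=[6,4,5,8,3,4,2,4,6]
Final counters=[6,4,5,8,3,4,2,4,6] -> 9 nonzero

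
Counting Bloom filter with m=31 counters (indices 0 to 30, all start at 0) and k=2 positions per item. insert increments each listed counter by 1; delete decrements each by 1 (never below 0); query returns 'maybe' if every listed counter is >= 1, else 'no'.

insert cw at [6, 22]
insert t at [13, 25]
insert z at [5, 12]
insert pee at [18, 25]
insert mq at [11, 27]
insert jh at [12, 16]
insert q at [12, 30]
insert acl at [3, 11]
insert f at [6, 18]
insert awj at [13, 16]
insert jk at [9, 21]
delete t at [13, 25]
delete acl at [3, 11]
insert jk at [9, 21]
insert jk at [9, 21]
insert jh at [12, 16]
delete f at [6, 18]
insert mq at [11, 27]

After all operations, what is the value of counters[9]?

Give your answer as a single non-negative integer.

Step 1: insert cw at [6, 22] -> counters=[0,0,0,0,0,0,1,0,0,0,0,0,0,0,0,0,0,0,0,0,0,0,1,0,0,0,0,0,0,0,0]
Step 2: insert t at [13, 25] -> counters=[0,0,0,0,0,0,1,0,0,0,0,0,0,1,0,0,0,0,0,0,0,0,1,0,0,1,0,0,0,0,0]
Step 3: insert z at [5, 12] -> counters=[0,0,0,0,0,1,1,0,0,0,0,0,1,1,0,0,0,0,0,0,0,0,1,0,0,1,0,0,0,0,0]
Step 4: insert pee at [18, 25] -> counters=[0,0,0,0,0,1,1,0,0,0,0,0,1,1,0,0,0,0,1,0,0,0,1,0,0,2,0,0,0,0,0]
Step 5: insert mq at [11, 27] -> counters=[0,0,0,0,0,1,1,0,0,0,0,1,1,1,0,0,0,0,1,0,0,0,1,0,0,2,0,1,0,0,0]
Step 6: insert jh at [12, 16] -> counters=[0,0,0,0,0,1,1,0,0,0,0,1,2,1,0,0,1,0,1,0,0,0,1,0,0,2,0,1,0,0,0]
Step 7: insert q at [12, 30] -> counters=[0,0,0,0,0,1,1,0,0,0,0,1,3,1,0,0,1,0,1,0,0,0,1,0,0,2,0,1,0,0,1]
Step 8: insert acl at [3, 11] -> counters=[0,0,0,1,0,1,1,0,0,0,0,2,3,1,0,0,1,0,1,0,0,0,1,0,0,2,0,1,0,0,1]
Step 9: insert f at [6, 18] -> counters=[0,0,0,1,0,1,2,0,0,0,0,2,3,1,0,0,1,0,2,0,0,0,1,0,0,2,0,1,0,0,1]
Step 10: insert awj at [13, 16] -> counters=[0,0,0,1,0,1,2,0,0,0,0,2,3,2,0,0,2,0,2,0,0,0,1,0,0,2,0,1,0,0,1]
Step 11: insert jk at [9, 21] -> counters=[0,0,0,1,0,1,2,0,0,1,0,2,3,2,0,0,2,0,2,0,0,1,1,0,0,2,0,1,0,0,1]
Step 12: delete t at [13, 25] -> counters=[0,0,0,1,0,1,2,0,0,1,0,2,3,1,0,0,2,0,2,0,0,1,1,0,0,1,0,1,0,0,1]
Step 13: delete acl at [3, 11] -> counters=[0,0,0,0,0,1,2,0,0,1,0,1,3,1,0,0,2,0,2,0,0,1,1,0,0,1,0,1,0,0,1]
Step 14: insert jk at [9, 21] -> counters=[0,0,0,0,0,1,2,0,0,2,0,1,3,1,0,0,2,0,2,0,0,2,1,0,0,1,0,1,0,0,1]
Step 15: insert jk at [9, 21] -> counters=[0,0,0,0,0,1,2,0,0,3,0,1,3,1,0,0,2,0,2,0,0,3,1,0,0,1,0,1,0,0,1]
Step 16: insert jh at [12, 16] -> counters=[0,0,0,0,0,1,2,0,0,3,0,1,4,1,0,0,3,0,2,0,0,3,1,0,0,1,0,1,0,0,1]
Step 17: delete f at [6, 18] -> counters=[0,0,0,0,0,1,1,0,0,3,0,1,4,1,0,0,3,0,1,0,0,3,1,0,0,1,0,1,0,0,1]
Step 18: insert mq at [11, 27] -> counters=[0,0,0,0,0,1,1,0,0,3,0,2,4,1,0,0,3,0,1,0,0,3,1,0,0,1,0,2,0,0,1]
Final counters=[0,0,0,0,0,1,1,0,0,3,0,2,4,1,0,0,3,0,1,0,0,3,1,0,0,1,0,2,0,0,1] -> counters[9]=3

Answer: 3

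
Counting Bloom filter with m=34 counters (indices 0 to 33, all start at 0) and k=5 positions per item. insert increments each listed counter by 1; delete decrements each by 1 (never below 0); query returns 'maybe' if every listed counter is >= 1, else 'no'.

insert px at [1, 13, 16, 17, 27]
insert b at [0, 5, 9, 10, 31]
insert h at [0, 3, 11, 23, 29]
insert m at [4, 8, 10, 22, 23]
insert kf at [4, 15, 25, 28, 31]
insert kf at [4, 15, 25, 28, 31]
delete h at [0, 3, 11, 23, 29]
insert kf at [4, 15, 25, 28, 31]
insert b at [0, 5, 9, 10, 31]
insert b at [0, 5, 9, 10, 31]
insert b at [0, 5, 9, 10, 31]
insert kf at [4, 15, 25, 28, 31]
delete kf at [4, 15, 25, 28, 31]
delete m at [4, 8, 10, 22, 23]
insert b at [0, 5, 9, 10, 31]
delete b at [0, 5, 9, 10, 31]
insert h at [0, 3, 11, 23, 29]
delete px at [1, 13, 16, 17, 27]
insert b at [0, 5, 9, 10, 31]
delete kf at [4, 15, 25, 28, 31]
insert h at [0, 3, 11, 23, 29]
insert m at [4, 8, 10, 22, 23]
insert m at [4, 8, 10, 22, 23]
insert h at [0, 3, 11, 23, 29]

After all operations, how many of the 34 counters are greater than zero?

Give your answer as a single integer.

Step 1: insert px at [1, 13, 16, 17, 27] -> counters=[0,1,0,0,0,0,0,0,0,0,0,0,0,1,0,0,1,1,0,0,0,0,0,0,0,0,0,1,0,0,0,0,0,0]
Step 2: insert b at [0, 5, 9, 10, 31] -> counters=[1,1,0,0,0,1,0,0,0,1,1,0,0,1,0,0,1,1,0,0,0,0,0,0,0,0,0,1,0,0,0,1,0,0]
Step 3: insert h at [0, 3, 11, 23, 29] -> counters=[2,1,0,1,0,1,0,0,0,1,1,1,0,1,0,0,1,1,0,0,0,0,0,1,0,0,0,1,0,1,0,1,0,0]
Step 4: insert m at [4, 8, 10, 22, 23] -> counters=[2,1,0,1,1,1,0,0,1,1,2,1,0,1,0,0,1,1,0,0,0,0,1,2,0,0,0,1,0,1,0,1,0,0]
Step 5: insert kf at [4, 15, 25, 28, 31] -> counters=[2,1,0,1,2,1,0,0,1,1,2,1,0,1,0,1,1,1,0,0,0,0,1,2,0,1,0,1,1,1,0,2,0,0]
Step 6: insert kf at [4, 15, 25, 28, 31] -> counters=[2,1,0,1,3,1,0,0,1,1,2,1,0,1,0,2,1,1,0,0,0,0,1,2,0,2,0,1,2,1,0,3,0,0]
Step 7: delete h at [0, 3, 11, 23, 29] -> counters=[1,1,0,0,3,1,0,0,1,1,2,0,0,1,0,2,1,1,0,0,0,0,1,1,0,2,0,1,2,0,0,3,0,0]
Step 8: insert kf at [4, 15, 25, 28, 31] -> counters=[1,1,0,0,4,1,0,0,1,1,2,0,0,1,0,3,1,1,0,0,0,0,1,1,0,3,0,1,3,0,0,4,0,0]
Step 9: insert b at [0, 5, 9, 10, 31] -> counters=[2,1,0,0,4,2,0,0,1,2,3,0,0,1,0,3,1,1,0,0,0,0,1,1,0,3,0,1,3,0,0,5,0,0]
Step 10: insert b at [0, 5, 9, 10, 31] -> counters=[3,1,0,0,4,3,0,0,1,3,4,0,0,1,0,3,1,1,0,0,0,0,1,1,0,3,0,1,3,0,0,6,0,0]
Step 11: insert b at [0, 5, 9, 10, 31] -> counters=[4,1,0,0,4,4,0,0,1,4,5,0,0,1,0,3,1,1,0,0,0,0,1,1,0,3,0,1,3,0,0,7,0,0]
Step 12: insert kf at [4, 15, 25, 28, 31] -> counters=[4,1,0,0,5,4,0,0,1,4,5,0,0,1,0,4,1,1,0,0,0,0,1,1,0,4,0,1,4,0,0,8,0,0]
Step 13: delete kf at [4, 15, 25, 28, 31] -> counters=[4,1,0,0,4,4,0,0,1,4,5,0,0,1,0,3,1,1,0,0,0,0,1,1,0,3,0,1,3,0,0,7,0,0]
Step 14: delete m at [4, 8, 10, 22, 23] -> counters=[4,1,0,0,3,4,0,0,0,4,4,0,0,1,0,3,1,1,0,0,0,0,0,0,0,3,0,1,3,0,0,7,0,0]
Step 15: insert b at [0, 5, 9, 10, 31] -> counters=[5,1,0,0,3,5,0,0,0,5,5,0,0,1,0,3,1,1,0,0,0,0,0,0,0,3,0,1,3,0,0,8,0,0]
Step 16: delete b at [0, 5, 9, 10, 31] -> counters=[4,1,0,0,3,4,0,0,0,4,4,0,0,1,0,3,1,1,0,0,0,0,0,0,0,3,0,1,3,0,0,7,0,0]
Step 17: insert h at [0, 3, 11, 23, 29] -> counters=[5,1,0,1,3,4,0,0,0,4,4,1,0,1,0,3,1,1,0,0,0,0,0,1,0,3,0,1,3,1,0,7,0,0]
Step 18: delete px at [1, 13, 16, 17, 27] -> counters=[5,0,0,1,3,4,0,0,0,4,4,1,0,0,0,3,0,0,0,0,0,0,0,1,0,3,0,0,3,1,0,7,0,0]
Step 19: insert b at [0, 5, 9, 10, 31] -> counters=[6,0,0,1,3,5,0,0,0,5,5,1,0,0,0,3,0,0,0,0,0,0,0,1,0,3,0,0,3,1,0,8,0,0]
Step 20: delete kf at [4, 15, 25, 28, 31] -> counters=[6,0,0,1,2,5,0,0,0,5,5,1,0,0,0,2,0,0,0,0,0,0,0,1,0,2,0,0,2,1,0,7,0,0]
Step 21: insert h at [0, 3, 11, 23, 29] -> counters=[7,0,0,2,2,5,0,0,0,5,5,2,0,0,0,2,0,0,0,0,0,0,0,2,0,2,0,0,2,2,0,7,0,0]
Step 22: insert m at [4, 8, 10, 22, 23] -> counters=[7,0,0,2,3,5,0,0,1,5,6,2,0,0,0,2,0,0,0,0,0,0,1,3,0,2,0,0,2,2,0,7,0,0]
Step 23: insert m at [4, 8, 10, 22, 23] -> counters=[7,0,0,2,4,5,0,0,2,5,7,2,0,0,0,2,0,0,0,0,0,0,2,4,0,2,0,0,2,2,0,7,0,0]
Step 24: insert h at [0, 3, 11, 23, 29] -> counters=[8,0,0,3,4,5,0,0,2,5,7,3,0,0,0,2,0,0,0,0,0,0,2,5,0,2,0,0,2,3,0,7,0,0]
Final counters=[8,0,0,3,4,5,0,0,2,5,7,3,0,0,0,2,0,0,0,0,0,0,2,5,0,2,0,0,2,3,0,7,0,0] -> 15 nonzero

Answer: 15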